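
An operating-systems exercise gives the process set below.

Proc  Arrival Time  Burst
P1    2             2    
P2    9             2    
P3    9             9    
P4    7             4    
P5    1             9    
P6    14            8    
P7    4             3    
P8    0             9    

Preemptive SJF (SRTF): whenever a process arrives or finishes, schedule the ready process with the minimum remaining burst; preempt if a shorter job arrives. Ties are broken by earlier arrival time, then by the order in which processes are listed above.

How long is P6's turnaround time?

14

Timeline: | P8 0-2 | P1 2-4 | P7 4-7 | P4 7-11 | P2 11-13 | P8 13-20 | P6 20-28 | P5 28-37 | P3 37-46 |
Completion: P1=4  P2=13  P3=46  P4=11  P5=37  P6=28  P7=7  P8=20
Turnaround(P6) = completion − arrival = 28 − 14 = 14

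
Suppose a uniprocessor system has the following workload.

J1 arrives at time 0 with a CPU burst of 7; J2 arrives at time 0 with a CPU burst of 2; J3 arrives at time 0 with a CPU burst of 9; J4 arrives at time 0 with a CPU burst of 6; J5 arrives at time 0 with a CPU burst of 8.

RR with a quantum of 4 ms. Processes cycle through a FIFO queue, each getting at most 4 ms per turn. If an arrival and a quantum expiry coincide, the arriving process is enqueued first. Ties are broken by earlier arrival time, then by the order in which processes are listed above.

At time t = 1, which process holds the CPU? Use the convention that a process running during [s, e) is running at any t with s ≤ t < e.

J1

Gantt: | J1 0-4 | J2 4-6 | J3 6-10 | J4 10-14 | J5 14-18 | J1 18-21 | J3 21-25 | J4 25-27 | J5 27-31 | J3 31-32 |
Completion: J1=21  J2=6  J3=32  J4=27  J5=31
Turnaround (C−A): J1=21  J2=6  J3=32  J4=27  J5=31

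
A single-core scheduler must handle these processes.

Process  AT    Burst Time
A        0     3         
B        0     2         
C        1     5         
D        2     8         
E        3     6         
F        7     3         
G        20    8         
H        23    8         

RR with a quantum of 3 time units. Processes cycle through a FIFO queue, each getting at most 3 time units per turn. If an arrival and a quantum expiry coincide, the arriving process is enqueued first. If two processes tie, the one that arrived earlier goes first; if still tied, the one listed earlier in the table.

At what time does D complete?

30

Timeline: | A 0-3 | B 3-5 | C 5-8 | D 8-11 | E 11-14 | F 14-17 | C 17-19 | D 19-22 | E 22-25 | G 25-28 | D 28-30 | H 30-33 | G 33-36 | H 36-39 | G 39-41 | H 41-43 |
Completion: A=3  B=5  C=19  D=30  E=25  F=17  G=41  H=43
Turnaround (C−A): A=3  B=5  C=18  D=28  E=22  F=10  G=21  H=20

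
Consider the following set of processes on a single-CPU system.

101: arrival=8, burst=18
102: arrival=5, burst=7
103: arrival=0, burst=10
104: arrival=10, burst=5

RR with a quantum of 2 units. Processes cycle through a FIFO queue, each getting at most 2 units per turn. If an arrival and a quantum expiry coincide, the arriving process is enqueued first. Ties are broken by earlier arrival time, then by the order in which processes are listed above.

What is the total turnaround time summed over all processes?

Schedule: | 103 0-6 | 102 6-8 | 103 8-10 | 101 10-12 | 102 12-14 | 104 14-16 | 103 16-18 | 101 18-20 | 102 20-22 | 104 22-24 | 101 24-26 | 102 26-27 | 104 27-28 | 101 28-40 |
Completion: 101=40  102=27  103=18  104=28
Turnaround (C−A): 101=32  102=22  103=18  104=18
Turnaround = completion − arrival: 101=32, 102=22, 103=18, 104=18
Total turnaround = 32 + 22 + 18 + 18 = 90

90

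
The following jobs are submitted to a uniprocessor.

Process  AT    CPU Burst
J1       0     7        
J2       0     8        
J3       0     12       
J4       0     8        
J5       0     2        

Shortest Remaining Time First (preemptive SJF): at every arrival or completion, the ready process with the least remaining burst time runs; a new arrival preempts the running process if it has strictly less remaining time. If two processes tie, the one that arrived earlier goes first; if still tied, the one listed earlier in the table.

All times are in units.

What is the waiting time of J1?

Gantt: | J5 0-2 | J1 2-9 | J2 9-17 | J4 17-25 | J3 25-37 |
Completion: J1=9  J2=17  J3=37  J4=25  J5=2
Turnaround (C−A): J1=9  J2=17  J3=37  J4=25  J5=2
Waiting(J1) = turnaround − burst = 9 − 7 = 2

2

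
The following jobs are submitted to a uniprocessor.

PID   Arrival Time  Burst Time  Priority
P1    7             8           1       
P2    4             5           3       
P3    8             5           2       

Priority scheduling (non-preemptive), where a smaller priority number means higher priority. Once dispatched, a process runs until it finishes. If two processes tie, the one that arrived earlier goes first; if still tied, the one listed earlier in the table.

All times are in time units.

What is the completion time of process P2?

Gantt: | idle 0-4 | P2 4-9 | P1 9-17 | P3 17-22 |
Completion: P1=17  P2=9  P3=22

9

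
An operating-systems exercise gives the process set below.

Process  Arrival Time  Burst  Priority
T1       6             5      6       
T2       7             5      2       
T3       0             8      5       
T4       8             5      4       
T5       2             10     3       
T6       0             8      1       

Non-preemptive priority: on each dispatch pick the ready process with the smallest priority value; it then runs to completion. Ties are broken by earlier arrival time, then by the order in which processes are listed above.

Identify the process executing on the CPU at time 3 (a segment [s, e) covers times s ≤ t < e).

Gantt: | T6 0-8 | T2 8-13 | T5 13-23 | T4 23-28 | T3 28-36 | T1 36-41 |
Completion: T1=41  T2=13  T3=36  T4=28  T5=23  T6=8

T6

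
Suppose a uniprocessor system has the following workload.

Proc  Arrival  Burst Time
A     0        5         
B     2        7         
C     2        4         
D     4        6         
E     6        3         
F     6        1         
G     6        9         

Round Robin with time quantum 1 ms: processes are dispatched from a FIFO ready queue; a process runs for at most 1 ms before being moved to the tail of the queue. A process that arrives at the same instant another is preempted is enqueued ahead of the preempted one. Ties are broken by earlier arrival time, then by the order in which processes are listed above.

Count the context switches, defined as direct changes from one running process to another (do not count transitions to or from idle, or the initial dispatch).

Gantt: | A 0-2 | B 2-3 | C 3-4 | A 4-5 | B 5-6 | D 6-7 | C 7-8 | A 8-9 | E 9-10 | F 10-11 | G 11-12 | B 12-13 | D 13-14 | C 14-15 | A 15-16 | E 16-17 | G 17-18 | B 18-19 | D 19-20 | C 20-21 | E 21-22 | G 22-23 | B 23-24 | D 24-25 | G 25-26 | B 26-27 | D 27-28 | G 28-29 | B 29-30 | D 30-31 | G 31-35 |
Completion: A=16  B=30  C=21  D=31  E=22  F=11  G=35
Turnaround (C−A): A=16  B=28  C=19  D=27  E=16  F=5  G=29

30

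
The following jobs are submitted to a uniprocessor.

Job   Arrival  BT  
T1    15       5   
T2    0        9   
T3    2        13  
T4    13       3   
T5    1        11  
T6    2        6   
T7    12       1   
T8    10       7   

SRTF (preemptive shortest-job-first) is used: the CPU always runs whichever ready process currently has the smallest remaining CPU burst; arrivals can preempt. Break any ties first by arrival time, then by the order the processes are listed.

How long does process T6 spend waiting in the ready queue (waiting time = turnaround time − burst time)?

0

Gantt: | T2 0-2 | T6 2-8 | T2 8-12 | T7 12-13 | T2 13-16 | T4 16-19 | T1 19-24 | T8 24-31 | T5 31-42 | T3 42-55 |
Completion: T1=24  T2=16  T3=55  T4=19  T5=42  T6=8  T7=13  T8=31
Turnaround (C−A): T1=9  T2=16  T3=53  T4=6  T5=41  T6=6  T7=1  T8=21
Waiting(T6) = turnaround − burst = 6 − 6 = 0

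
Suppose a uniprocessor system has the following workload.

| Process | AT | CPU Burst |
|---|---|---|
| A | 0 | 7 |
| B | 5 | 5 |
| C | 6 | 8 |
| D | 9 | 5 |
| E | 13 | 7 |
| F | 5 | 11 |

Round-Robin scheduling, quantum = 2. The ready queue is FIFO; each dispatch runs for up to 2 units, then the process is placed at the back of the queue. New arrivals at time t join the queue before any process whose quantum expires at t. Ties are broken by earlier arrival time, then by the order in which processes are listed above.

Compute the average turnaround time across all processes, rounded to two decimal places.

Timeline: | A 0-6 | B 6-8 | F 8-10 | C 10-12 | A 12-13 | B 13-15 | D 15-17 | F 17-19 | C 19-21 | E 21-23 | B 23-24 | D 24-26 | F 26-28 | C 28-30 | E 30-32 | D 32-33 | F 33-35 | C 35-37 | E 37-39 | F 39-41 | E 41-42 | F 42-43 |
Completion: A=13  B=24  C=37  D=33  E=42  F=43
Turnaround times: A=13, B=19, C=31, D=24, E=29, F=38
Average turnaround = (13+19+31+24+29+38) / 6 = 154/6 = 25.67

25.67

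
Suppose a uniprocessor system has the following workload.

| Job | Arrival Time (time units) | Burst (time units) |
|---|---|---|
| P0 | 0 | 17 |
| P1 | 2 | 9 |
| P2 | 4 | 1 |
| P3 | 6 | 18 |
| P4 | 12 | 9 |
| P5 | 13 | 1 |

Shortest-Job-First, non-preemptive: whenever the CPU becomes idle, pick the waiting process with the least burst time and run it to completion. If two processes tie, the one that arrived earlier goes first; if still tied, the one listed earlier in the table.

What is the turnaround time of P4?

Gantt: | P0 0-17 | P2 17-18 | P5 18-19 | P1 19-28 | P4 28-37 | P3 37-55 |
Completion: P0=17  P1=28  P2=18  P3=55  P4=37  P5=19
Turnaround(P4) = completion − arrival = 37 − 12 = 25

25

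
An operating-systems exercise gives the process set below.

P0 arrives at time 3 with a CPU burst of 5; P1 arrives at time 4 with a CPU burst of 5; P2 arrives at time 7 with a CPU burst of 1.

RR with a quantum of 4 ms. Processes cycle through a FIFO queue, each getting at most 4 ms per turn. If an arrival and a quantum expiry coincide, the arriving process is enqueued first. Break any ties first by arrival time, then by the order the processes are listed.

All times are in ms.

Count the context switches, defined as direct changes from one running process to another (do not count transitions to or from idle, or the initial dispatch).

4

Schedule: | idle 0-3 | P0 3-7 | P1 7-11 | P2 11-12 | P0 12-13 | P1 13-14 |
Completion: P0=13  P1=14  P2=12
Turnaround (C−A): P0=10  P1=10  P2=5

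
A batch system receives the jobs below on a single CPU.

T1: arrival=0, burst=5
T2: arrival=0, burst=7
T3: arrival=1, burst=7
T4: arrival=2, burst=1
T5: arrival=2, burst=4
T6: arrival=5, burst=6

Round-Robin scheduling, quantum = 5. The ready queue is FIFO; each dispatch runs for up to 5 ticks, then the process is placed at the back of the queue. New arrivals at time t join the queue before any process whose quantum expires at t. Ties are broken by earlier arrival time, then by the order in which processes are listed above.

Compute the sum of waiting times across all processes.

Gantt: | T1 0-5 | T2 5-10 | T3 10-15 | T4 15-16 | T5 16-20 | T6 20-25 | T2 25-27 | T3 27-29 | T6 29-30 |
Completion: T1=5  T2=27  T3=29  T4=16  T5=20  T6=30
Turnaround (C−A): T1=5  T2=27  T3=28  T4=14  T5=18  T6=25
Waiting = turnaround − burst: T1=0, T2=20, T3=21, T4=13, T5=14, T6=19
Total waiting = 0 + 20 + 21 + 13 + 14 + 19 = 87

87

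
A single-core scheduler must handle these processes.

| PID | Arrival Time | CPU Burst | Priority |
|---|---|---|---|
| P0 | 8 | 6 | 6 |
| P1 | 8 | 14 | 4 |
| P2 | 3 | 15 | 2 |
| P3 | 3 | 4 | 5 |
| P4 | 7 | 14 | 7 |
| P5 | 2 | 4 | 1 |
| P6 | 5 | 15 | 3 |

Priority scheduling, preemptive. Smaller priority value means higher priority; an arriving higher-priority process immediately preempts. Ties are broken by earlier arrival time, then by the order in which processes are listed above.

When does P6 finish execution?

Gantt: | idle 0-2 | P5 2-6 | P2 6-21 | P6 21-36 | P1 36-50 | P3 50-54 | P0 54-60 | P4 60-74 |
Completion: P0=60  P1=50  P2=21  P3=54  P4=74  P5=6  P6=36
Turnaround (C−A): P0=52  P1=42  P2=18  P3=51  P4=67  P5=4  P6=31

36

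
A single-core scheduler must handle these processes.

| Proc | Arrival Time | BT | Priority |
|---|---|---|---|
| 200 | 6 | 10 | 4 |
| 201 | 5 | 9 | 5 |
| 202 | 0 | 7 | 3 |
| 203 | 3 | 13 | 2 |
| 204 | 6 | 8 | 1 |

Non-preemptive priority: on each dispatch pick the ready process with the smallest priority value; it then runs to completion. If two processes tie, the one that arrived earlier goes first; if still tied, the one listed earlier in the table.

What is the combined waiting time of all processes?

Schedule: | 202 0-7 | 204 7-15 | 203 15-28 | 200 28-38 | 201 38-47 |
Completion: 200=38  201=47  202=7  203=28  204=15
Waiting = turnaround − burst: 200=22, 201=33, 202=0, 203=12, 204=1
Total waiting = 22 + 33 + 0 + 12 + 1 = 68

68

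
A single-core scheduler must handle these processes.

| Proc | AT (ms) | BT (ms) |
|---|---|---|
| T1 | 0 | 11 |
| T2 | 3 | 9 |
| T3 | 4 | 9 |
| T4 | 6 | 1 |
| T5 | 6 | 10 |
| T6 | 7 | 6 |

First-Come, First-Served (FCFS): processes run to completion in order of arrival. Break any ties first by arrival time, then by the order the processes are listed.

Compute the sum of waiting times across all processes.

Timeline: | T1 0-11 | T2 11-20 | T3 20-29 | T4 29-30 | T5 30-40 | T6 40-46 |
Completion: T1=11  T2=20  T3=29  T4=30  T5=40  T6=46
Waiting = turnaround − burst: T1=0, T2=8, T3=16, T4=23, T5=24, T6=33
Total waiting = 0 + 8 + 16 + 23 + 24 + 33 = 104

104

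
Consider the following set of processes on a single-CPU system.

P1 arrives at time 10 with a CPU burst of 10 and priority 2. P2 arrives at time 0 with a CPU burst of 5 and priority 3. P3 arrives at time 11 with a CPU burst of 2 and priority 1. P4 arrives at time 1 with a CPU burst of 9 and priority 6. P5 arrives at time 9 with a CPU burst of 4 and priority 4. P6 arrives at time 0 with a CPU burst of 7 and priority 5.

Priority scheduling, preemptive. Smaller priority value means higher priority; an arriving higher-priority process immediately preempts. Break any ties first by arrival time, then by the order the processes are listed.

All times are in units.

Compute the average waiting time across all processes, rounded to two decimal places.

10.33

Timeline: | P2 0-5 | P6 5-9 | P5 9-10 | P1 10-11 | P3 11-13 | P1 13-22 | P5 22-25 | P6 25-28 | P4 28-37 |
Completion: P1=22  P2=5  P3=13  P4=37  P5=25  P6=28
Turnaround (C−A): P1=12  P2=5  P3=2  P4=36  P5=16  P6=28
Waiting times: P1=2, P2=0, P3=0, P4=27, P5=12, P6=21
Average waiting = (2+0+0+27+12+21) / 6 = 62/6 = 10.33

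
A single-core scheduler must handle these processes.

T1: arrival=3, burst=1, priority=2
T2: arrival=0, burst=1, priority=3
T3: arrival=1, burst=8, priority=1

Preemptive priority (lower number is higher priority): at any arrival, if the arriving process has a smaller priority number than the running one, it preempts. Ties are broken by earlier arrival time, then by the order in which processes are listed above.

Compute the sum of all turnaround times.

16

Timeline: | T2 0-1 | T3 1-9 | T1 9-10 |
Completion: T1=10  T2=1  T3=9
Turnaround (C−A): T1=7  T2=1  T3=8
Turnaround = completion − arrival: T1=7, T2=1, T3=8
Total turnaround = 7 + 1 + 8 = 16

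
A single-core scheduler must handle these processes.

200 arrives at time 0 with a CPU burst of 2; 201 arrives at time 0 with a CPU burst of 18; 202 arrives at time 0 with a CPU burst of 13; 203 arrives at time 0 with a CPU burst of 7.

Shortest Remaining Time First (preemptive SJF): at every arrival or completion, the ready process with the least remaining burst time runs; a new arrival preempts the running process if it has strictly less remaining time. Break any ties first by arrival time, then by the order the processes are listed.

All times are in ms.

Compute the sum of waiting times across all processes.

33

Timeline: | 200 0-2 | 203 2-9 | 202 9-22 | 201 22-40 |
Completion: 200=2  201=40  202=22  203=9
Turnaround (C−A): 200=2  201=40  202=22  203=9
Waiting = turnaround − burst: 200=0, 201=22, 202=9, 203=2
Total waiting = 0 + 22 + 9 + 2 = 33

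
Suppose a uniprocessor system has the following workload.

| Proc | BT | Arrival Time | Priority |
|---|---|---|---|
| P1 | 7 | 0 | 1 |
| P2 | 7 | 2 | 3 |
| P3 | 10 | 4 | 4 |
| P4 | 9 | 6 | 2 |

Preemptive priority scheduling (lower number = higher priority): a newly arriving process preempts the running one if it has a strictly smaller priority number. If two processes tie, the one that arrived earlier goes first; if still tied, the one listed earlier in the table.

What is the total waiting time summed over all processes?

Schedule: | P1 0-7 | P4 7-16 | P2 16-23 | P3 23-33 |
Completion: P1=7  P2=23  P3=33  P4=16
Turnaround (C−A): P1=7  P2=21  P3=29  P4=10
Waiting = turnaround − burst: P1=0, P2=14, P3=19, P4=1
Total waiting = 0 + 14 + 19 + 1 = 34

34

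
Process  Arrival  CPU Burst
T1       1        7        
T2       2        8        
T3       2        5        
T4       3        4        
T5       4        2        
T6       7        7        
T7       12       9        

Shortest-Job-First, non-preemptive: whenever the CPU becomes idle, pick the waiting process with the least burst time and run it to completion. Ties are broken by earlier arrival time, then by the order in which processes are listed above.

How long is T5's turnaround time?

6

Gantt: | idle 0-1 | T1 1-8 | T5 8-10 | T4 10-14 | T3 14-19 | T6 19-26 | T2 26-34 | T7 34-43 |
Completion: T1=8  T2=34  T3=19  T4=14  T5=10  T6=26  T7=43
Turnaround (C−A): T1=7  T2=32  T3=17  T4=11  T5=6  T6=19  T7=31
Turnaround(T5) = completion − arrival = 10 − 4 = 6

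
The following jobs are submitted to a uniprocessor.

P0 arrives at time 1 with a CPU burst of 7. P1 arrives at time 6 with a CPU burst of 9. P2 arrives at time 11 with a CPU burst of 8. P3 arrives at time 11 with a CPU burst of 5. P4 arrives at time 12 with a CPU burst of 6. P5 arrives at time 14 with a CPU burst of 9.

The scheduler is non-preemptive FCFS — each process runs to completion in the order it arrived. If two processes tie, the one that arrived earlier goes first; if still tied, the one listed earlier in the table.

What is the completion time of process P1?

17

Schedule: | idle 0-1 | P0 1-8 | P1 8-17 | P2 17-25 | P3 25-30 | P4 30-36 | P5 36-45 |
Completion: P0=8  P1=17  P2=25  P3=30  P4=36  P5=45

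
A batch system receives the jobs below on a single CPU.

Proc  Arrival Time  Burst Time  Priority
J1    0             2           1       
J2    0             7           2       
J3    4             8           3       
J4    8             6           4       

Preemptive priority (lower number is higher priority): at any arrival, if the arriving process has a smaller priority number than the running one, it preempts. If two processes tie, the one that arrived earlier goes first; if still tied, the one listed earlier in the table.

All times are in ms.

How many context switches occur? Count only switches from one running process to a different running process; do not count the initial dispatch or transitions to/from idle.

3

Timeline: | J1 0-2 | J2 2-9 | J3 9-17 | J4 17-23 |
Completion: J1=2  J2=9  J3=17  J4=23
Turnaround (C−A): J1=2  J2=9  J3=13  J4=15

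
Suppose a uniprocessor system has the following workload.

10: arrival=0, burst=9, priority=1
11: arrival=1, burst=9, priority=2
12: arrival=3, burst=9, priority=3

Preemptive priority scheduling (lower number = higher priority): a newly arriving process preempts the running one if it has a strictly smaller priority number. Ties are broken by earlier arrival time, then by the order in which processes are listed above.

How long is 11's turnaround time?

17

Gantt: | 10 0-9 | 11 9-18 | 12 18-27 |
Completion: 10=9  11=18  12=27
Turnaround(11) = completion − arrival = 18 − 1 = 17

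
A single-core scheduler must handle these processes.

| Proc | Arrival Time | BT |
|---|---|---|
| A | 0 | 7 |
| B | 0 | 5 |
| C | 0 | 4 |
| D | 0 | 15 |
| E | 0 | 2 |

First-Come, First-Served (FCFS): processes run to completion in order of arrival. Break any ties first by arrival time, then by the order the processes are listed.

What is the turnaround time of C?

16

Timeline: | A 0-7 | B 7-12 | C 12-16 | D 16-31 | E 31-33 |
Completion: A=7  B=12  C=16  D=31  E=33
Turnaround (C−A): A=7  B=12  C=16  D=31  E=33
Turnaround(C) = completion − arrival = 16 − 0 = 16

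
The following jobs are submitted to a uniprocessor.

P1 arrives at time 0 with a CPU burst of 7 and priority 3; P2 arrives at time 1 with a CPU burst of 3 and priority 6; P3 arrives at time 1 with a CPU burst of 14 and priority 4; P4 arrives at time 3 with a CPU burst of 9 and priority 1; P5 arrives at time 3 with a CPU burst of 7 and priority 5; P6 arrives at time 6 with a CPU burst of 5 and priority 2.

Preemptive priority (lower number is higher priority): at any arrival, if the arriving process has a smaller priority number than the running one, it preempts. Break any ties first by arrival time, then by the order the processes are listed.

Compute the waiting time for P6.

Gantt: | P1 0-3 | P4 3-12 | P6 12-17 | P1 17-21 | P3 21-35 | P5 35-42 | P2 42-45 |
Completion: P1=21  P2=45  P3=35  P4=12  P5=42  P6=17
Turnaround (C−A): P1=21  P2=44  P3=34  P4=9  P5=39  P6=11
Waiting(P6) = turnaround − burst = 11 − 5 = 6

6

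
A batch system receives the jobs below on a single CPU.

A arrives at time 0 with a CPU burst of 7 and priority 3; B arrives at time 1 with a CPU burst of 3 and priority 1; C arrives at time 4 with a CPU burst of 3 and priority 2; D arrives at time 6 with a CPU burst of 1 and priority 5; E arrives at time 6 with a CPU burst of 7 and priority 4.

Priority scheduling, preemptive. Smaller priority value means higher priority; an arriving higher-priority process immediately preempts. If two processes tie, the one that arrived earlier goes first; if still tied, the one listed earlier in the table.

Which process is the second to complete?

Gantt: | A 0-1 | B 1-4 | C 4-7 | A 7-13 | E 13-20 | D 20-21 |
Completion: A=13  B=4  C=7  D=21  E=20
Turnaround (C−A): A=13  B=3  C=3  D=15  E=14
Finish order: B → C → A → E → D

C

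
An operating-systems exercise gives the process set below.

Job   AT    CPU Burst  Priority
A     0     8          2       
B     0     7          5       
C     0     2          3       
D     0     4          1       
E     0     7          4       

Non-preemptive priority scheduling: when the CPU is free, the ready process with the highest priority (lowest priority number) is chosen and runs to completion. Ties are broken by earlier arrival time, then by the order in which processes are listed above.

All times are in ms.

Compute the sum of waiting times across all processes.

51

Gantt: | D 0-4 | A 4-12 | C 12-14 | E 14-21 | B 21-28 |
Completion: A=12  B=28  C=14  D=4  E=21
Waiting = turnaround − burst: A=4, B=21, C=12, D=0, E=14
Total waiting = 4 + 21 + 12 + 0 + 14 = 51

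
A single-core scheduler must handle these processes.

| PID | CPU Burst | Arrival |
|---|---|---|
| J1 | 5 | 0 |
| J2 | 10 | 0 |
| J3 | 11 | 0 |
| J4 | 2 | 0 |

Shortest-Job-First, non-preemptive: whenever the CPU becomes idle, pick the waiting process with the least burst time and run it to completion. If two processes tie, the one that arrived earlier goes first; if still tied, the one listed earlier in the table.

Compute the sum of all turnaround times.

54

Gantt: | J4 0-2 | J1 2-7 | J2 7-17 | J3 17-28 |
Completion: J1=7  J2=17  J3=28  J4=2
Turnaround (C−A): J1=7  J2=17  J3=28  J4=2
Turnaround = completion − arrival: J1=7, J2=17, J3=28, J4=2
Total turnaround = 7 + 17 + 28 + 2 = 54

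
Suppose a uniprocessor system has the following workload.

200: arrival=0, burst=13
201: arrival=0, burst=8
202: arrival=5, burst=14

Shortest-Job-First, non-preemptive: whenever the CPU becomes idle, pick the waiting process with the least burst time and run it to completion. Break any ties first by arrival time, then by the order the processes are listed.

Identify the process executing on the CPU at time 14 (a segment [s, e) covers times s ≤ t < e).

Timeline: | 201 0-8 | 200 8-21 | 202 21-35 |
Completion: 200=21  201=8  202=35
Turnaround (C−A): 200=21  201=8  202=30

200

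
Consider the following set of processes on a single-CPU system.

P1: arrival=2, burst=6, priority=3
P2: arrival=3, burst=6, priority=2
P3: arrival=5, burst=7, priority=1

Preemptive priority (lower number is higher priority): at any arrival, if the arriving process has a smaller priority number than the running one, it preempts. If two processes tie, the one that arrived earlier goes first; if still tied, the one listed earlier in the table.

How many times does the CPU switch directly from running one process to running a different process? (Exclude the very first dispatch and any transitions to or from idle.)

Schedule: | idle 0-2 | P1 2-3 | P2 3-5 | P3 5-12 | P2 12-16 | P1 16-21 |
Completion: P1=21  P2=16  P3=12

4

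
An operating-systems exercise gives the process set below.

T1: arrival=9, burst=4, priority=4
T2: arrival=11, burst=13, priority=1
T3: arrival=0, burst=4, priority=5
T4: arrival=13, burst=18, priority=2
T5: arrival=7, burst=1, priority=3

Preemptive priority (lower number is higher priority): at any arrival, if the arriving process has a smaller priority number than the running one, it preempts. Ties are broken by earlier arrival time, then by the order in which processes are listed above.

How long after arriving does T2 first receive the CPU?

0

Schedule: | T3 0-4 | idle 4-7 | T5 7-8 | idle 8-9 | T1 9-11 | T2 11-24 | T4 24-42 | T1 42-44 |
Completion: T1=44  T2=24  T3=4  T4=42  T5=8
Turnaround (C−A): T1=35  T2=13  T3=4  T4=29  T5=1
Response(T2) = first start − arrival = 11 − 11 = 0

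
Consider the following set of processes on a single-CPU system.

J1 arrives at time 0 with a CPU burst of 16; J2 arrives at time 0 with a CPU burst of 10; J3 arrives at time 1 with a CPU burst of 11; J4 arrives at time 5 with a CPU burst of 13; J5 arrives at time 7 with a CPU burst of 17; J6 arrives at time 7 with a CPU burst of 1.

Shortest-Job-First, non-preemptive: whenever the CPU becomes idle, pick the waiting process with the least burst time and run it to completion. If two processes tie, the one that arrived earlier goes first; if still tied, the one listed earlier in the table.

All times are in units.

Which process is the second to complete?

J6

Gantt: | J2 0-10 | J6 10-11 | J3 11-22 | J4 22-35 | J1 35-51 | J5 51-68 |
Completion: J1=51  J2=10  J3=22  J4=35  J5=68  J6=11
Turnaround (C−A): J1=51  J2=10  J3=21  J4=30  J5=61  J6=4
Finish order: J2 → J6 → J3 → J4 → J1 → J5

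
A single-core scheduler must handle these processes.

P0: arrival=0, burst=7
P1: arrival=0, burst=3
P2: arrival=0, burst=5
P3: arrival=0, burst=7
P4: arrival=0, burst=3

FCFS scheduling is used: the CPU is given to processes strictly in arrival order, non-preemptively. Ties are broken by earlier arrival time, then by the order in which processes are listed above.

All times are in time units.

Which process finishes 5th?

Timeline: | P0 0-7 | P1 7-10 | P2 10-15 | P3 15-22 | P4 22-25 |
Completion: P0=7  P1=10  P2=15  P3=22  P4=25
Turnaround (C−A): P0=7  P1=10  P2=15  P3=22  P4=25
Finish order: P0 → P1 → P2 → P3 → P4

P4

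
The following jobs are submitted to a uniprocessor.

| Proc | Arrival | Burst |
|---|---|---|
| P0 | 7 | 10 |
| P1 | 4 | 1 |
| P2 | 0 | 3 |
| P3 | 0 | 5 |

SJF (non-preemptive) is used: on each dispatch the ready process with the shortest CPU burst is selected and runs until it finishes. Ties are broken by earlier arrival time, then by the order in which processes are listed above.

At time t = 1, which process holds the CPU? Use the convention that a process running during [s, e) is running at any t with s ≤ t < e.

P2

Timeline: | P2 0-3 | P3 3-8 | P1 8-9 | P0 9-19 |
Completion: P0=19  P1=9  P2=3  P3=8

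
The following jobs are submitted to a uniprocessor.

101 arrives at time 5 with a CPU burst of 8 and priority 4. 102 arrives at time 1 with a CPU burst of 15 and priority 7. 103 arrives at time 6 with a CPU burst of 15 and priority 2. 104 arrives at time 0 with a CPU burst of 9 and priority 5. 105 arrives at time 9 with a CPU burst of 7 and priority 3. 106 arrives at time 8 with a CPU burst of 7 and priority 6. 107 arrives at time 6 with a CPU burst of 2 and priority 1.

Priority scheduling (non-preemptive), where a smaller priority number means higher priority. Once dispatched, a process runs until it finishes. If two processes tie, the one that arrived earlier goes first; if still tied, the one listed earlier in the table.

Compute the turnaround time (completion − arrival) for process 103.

Schedule: | 104 0-9 | 107 9-11 | 103 11-26 | 105 26-33 | 101 33-41 | 106 41-48 | 102 48-63 |
Completion: 101=41  102=63  103=26  104=9  105=33  106=48  107=11
Turnaround (C−A): 101=36  102=62  103=20  104=9  105=24  106=40  107=5
Turnaround(103) = completion − arrival = 26 − 6 = 20

20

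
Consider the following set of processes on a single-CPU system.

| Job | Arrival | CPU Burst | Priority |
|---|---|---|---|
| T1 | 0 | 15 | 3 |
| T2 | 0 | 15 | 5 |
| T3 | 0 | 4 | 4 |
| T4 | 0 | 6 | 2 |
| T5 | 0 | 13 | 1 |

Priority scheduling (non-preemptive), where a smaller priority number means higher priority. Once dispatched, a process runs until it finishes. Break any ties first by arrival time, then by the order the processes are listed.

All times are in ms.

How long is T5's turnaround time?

Timeline: | T5 0-13 | T4 13-19 | T1 19-34 | T3 34-38 | T2 38-53 |
Completion: T1=34  T2=53  T3=38  T4=19  T5=13
Turnaround (C−A): T1=34  T2=53  T3=38  T4=19  T5=13
Turnaround(T5) = completion − arrival = 13 − 0 = 13

13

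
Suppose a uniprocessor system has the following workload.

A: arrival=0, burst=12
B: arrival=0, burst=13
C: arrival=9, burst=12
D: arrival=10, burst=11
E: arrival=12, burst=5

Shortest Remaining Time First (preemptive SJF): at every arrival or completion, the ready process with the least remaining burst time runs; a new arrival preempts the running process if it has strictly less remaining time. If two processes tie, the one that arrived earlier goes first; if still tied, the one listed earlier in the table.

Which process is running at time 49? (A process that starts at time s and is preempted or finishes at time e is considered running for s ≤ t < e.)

Schedule: | A 0-12 | E 12-17 | D 17-28 | C 28-40 | B 40-53 |
Completion: A=12  B=53  C=40  D=28  E=17

B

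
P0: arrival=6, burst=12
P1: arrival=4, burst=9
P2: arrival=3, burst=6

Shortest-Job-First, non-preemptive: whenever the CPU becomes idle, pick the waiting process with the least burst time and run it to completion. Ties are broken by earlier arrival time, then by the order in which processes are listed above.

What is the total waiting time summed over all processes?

Gantt: | idle 0-3 | P2 3-9 | P1 9-18 | P0 18-30 |
Completion: P0=30  P1=18  P2=9
Turnaround (C−A): P0=24  P1=14  P2=6
Waiting = turnaround − burst: P0=12, P1=5, P2=0
Total waiting = 12 + 5 + 0 = 17

17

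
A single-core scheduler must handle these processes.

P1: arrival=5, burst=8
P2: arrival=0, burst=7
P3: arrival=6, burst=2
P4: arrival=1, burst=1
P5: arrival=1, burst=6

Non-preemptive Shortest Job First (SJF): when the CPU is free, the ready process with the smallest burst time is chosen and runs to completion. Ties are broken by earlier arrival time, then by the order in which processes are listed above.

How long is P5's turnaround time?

Timeline: | P2 0-7 | P4 7-8 | P3 8-10 | P5 10-16 | P1 16-24 |
Completion: P1=24  P2=7  P3=10  P4=8  P5=16
Turnaround (C−A): P1=19  P2=7  P3=4  P4=7  P5=15
Turnaround(P5) = completion − arrival = 16 − 1 = 15

15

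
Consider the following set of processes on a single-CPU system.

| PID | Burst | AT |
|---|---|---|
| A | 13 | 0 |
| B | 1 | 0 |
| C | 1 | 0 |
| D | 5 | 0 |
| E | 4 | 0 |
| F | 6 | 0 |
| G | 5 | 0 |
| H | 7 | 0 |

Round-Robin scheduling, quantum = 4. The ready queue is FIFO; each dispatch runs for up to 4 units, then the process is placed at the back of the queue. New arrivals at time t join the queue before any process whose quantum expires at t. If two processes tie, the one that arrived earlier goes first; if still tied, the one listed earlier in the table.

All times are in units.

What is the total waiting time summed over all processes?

Gantt: | A 0-4 | B 4-5 | C 5-6 | D 6-10 | E 10-14 | F 14-18 | G 18-22 | H 22-26 | A 26-30 | D 30-31 | F 31-33 | G 33-34 | H 34-37 | A 37-42 |
Completion: A=42  B=5  C=6  D=31  E=14  F=33  G=34  H=37
Waiting = turnaround − burst: A=29, B=4, C=5, D=26, E=10, F=27, G=29, H=30
Total waiting = 29 + 4 + 5 + 26 + 10 + 27 + 29 + 30 = 160

160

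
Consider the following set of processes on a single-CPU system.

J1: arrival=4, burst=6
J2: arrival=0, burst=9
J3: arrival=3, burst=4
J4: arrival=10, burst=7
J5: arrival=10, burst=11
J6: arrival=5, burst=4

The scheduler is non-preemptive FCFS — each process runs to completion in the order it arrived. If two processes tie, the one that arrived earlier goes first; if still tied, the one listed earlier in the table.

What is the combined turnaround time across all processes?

103

Gantt: | J2 0-9 | J3 9-13 | J1 13-19 | J6 19-23 | J4 23-30 | J5 30-41 |
Completion: J1=19  J2=9  J3=13  J4=30  J5=41  J6=23
Turnaround = completion − arrival: J1=15, J2=9, J3=10, J4=20, J5=31, J6=18
Total turnaround = 15 + 9 + 10 + 20 + 31 + 18 = 103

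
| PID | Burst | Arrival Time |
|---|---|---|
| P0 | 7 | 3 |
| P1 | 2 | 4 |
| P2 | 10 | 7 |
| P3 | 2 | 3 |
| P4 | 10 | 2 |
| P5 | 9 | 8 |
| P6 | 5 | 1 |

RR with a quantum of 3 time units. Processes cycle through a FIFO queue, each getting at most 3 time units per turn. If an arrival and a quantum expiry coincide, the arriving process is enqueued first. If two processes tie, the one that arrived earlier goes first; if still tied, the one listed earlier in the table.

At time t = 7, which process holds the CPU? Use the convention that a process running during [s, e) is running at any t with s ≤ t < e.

P0

Timeline: | idle 0-1 | P6 1-4 | P4 4-7 | P0 7-10 | P3 10-12 | P1 12-14 | P6 14-16 | P2 16-19 | P4 19-22 | P5 22-25 | P0 25-28 | P2 28-31 | P4 31-34 | P5 34-37 | P0 37-38 | P2 38-41 | P4 41-42 | P5 42-45 | P2 45-46 |
Completion: P0=38  P1=14  P2=46  P3=12  P4=42  P5=45  P6=16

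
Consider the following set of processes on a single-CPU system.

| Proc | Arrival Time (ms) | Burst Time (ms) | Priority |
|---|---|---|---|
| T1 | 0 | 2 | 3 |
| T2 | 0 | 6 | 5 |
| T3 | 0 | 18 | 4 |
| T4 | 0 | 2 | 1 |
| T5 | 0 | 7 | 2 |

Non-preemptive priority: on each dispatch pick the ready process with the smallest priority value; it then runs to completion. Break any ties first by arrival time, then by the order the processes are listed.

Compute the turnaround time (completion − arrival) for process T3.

Gantt: | T4 0-2 | T5 2-9 | T1 9-11 | T3 11-29 | T2 29-35 |
Completion: T1=11  T2=35  T3=29  T4=2  T5=9
Turnaround (C−A): T1=11  T2=35  T3=29  T4=2  T5=9
Turnaround(T3) = completion − arrival = 29 − 0 = 29

29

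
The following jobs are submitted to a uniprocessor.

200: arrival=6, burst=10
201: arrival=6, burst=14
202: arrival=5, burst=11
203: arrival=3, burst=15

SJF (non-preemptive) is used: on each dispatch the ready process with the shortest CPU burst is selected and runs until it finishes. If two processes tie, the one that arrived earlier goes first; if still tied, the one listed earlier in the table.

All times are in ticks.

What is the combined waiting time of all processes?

Timeline: | idle 0-3 | 203 3-18 | 200 18-28 | 202 28-39 | 201 39-53 |
Completion: 200=28  201=53  202=39  203=18
Turnaround (C−A): 200=22  201=47  202=34  203=15
Waiting = turnaround − burst: 200=12, 201=33, 202=23, 203=0
Total waiting = 12 + 33 + 23 + 0 = 68

68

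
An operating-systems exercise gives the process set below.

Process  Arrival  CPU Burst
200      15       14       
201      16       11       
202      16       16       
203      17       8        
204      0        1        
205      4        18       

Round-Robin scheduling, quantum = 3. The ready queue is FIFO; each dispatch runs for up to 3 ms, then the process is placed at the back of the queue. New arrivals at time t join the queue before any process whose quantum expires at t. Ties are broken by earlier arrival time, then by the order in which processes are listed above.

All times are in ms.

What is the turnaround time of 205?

Gantt: | 204 0-1 | idle 1-4 | 205 4-16 | 200 16-19 | 201 19-22 | 202 22-25 | 205 25-28 | 203 28-31 | 200 31-34 | 201 34-37 | 202 37-40 | 205 40-43 | 203 43-46 | 200 46-49 | 201 49-52 | 202 52-55 | 203 55-57 | 200 57-60 | 201 60-62 | 202 62-65 | 200 65-67 | 202 67-71 |
Completion: 200=67  201=62  202=71  203=57  204=1  205=43
Turnaround(205) = completion − arrival = 43 − 4 = 39

39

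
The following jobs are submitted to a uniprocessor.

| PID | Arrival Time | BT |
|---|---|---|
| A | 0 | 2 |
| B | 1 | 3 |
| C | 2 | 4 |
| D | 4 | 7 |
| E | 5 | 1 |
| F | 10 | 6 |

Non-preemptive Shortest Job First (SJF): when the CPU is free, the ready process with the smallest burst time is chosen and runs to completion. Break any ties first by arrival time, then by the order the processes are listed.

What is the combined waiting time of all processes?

Gantt: | A 0-2 | B 2-5 | E 5-6 | C 6-10 | F 10-16 | D 16-23 |
Completion: A=2  B=5  C=10  D=23  E=6  F=16
Waiting = turnaround − burst: A=0, B=1, C=4, D=12, E=0, F=0
Total waiting = 0 + 1 + 4 + 12 + 0 + 0 = 17

17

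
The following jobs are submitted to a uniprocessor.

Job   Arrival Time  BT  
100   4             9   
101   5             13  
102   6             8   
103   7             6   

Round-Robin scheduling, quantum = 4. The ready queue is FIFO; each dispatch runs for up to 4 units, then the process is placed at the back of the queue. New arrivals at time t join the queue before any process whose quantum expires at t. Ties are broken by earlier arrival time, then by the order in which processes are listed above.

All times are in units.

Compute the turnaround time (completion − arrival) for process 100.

31

Gantt: | idle 0-4 | 100 4-8 | 101 8-12 | 102 12-16 | 103 16-20 | 100 20-24 | 101 24-28 | 102 28-32 | 103 32-34 | 100 34-35 | 101 35-40 |
Completion: 100=35  101=40  102=32  103=34
Turnaround (C−A): 100=31  101=35  102=26  103=27
Turnaround(100) = completion − arrival = 35 − 4 = 31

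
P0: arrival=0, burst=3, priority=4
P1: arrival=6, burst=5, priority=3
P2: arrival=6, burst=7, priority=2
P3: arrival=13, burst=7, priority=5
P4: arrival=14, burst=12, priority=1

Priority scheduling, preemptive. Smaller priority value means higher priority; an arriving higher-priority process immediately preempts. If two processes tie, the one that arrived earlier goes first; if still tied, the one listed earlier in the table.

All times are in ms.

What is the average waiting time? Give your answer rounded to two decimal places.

7.20

Gantt: | P0 0-3 | idle 3-6 | P2 6-13 | P1 13-14 | P4 14-26 | P1 26-30 | P3 30-37 |
Completion: P0=3  P1=30  P2=13  P3=37  P4=26
Turnaround (C−A): P0=3  P1=24  P2=7  P3=24  P4=12
Waiting times: P0=0, P1=19, P2=0, P3=17, P4=0
Average waiting = (0+19+0+17+0) / 5 = 36/5 = 7.20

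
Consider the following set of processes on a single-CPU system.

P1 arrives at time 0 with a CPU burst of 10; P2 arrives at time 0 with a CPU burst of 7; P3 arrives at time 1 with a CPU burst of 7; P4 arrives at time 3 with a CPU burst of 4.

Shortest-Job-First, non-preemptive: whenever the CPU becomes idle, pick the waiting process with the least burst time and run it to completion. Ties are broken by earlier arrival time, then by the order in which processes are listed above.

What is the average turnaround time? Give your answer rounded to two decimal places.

Timeline: | P2 0-7 | P4 7-11 | P3 11-18 | P1 18-28 |
Completion: P1=28  P2=7  P3=18  P4=11
Turnaround times: P1=28, P2=7, P3=17, P4=8
Average turnaround = (28+7+17+8) / 4 = 60/4 = 15.00

15.00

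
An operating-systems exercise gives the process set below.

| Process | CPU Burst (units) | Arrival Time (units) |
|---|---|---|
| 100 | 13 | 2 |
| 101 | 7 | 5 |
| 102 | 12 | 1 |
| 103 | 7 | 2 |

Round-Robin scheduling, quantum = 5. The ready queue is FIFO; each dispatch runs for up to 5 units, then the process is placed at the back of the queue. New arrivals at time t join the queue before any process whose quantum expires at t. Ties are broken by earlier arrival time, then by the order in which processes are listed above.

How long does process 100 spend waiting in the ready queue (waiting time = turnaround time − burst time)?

25

Schedule: | idle 0-1 | 102 1-6 | 100 6-11 | 103 11-16 | 101 16-21 | 102 21-26 | 100 26-31 | 103 31-33 | 101 33-35 | 102 35-37 | 100 37-40 |
Completion: 100=40  101=35  102=37  103=33
Turnaround (C−A): 100=38  101=30  102=36  103=31
Waiting(100) = turnaround − burst = 38 − 13 = 25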